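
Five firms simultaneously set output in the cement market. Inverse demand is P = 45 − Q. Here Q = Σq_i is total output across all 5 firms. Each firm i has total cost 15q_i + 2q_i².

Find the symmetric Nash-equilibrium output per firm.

A representative firm's profit is π_i = q_i(45 − Q) − 15q_i − 2q_i², with Q = q_i + Σ_{j≠i} q_j.
First-order condition: 30 − 6q_i − Σ_{j≠i} q_j = 0.
With identical firms, set every q_j = q: then 30 − 6q − 4q = 0, i.e. q = 30/10 = 3.

3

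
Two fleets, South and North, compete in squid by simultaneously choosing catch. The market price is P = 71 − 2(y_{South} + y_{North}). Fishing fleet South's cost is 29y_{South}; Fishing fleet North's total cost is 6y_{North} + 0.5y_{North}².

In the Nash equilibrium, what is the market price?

39

Fishing fleet South's profit: π = y_{South}(71 − 2(y_{South} + y_{North})) − 29y_{South}.
∂π/∂y_{South} = 42 − 4y_{South} − 2y_{North} = 0, so y_{South} = 10.5 − 0.5y_{North}.
For North: ∂π/∂y_{North} = 65 − 5y_{North} − 2y_{South} = 0 ⇒ y_{North} = 13 − 0.4y_{South}.
Substituting the second reaction function into the first: y_{South} = 10.5 − 0.5(13 − 0.4y_{South}), which gives 0.8y_{South} = 4 ⇒ y_{South} = 5.
Then y_{North} = 13 − 0.4·5 = 11.
Equilibrium price: P = 71 − 2·16 = 39.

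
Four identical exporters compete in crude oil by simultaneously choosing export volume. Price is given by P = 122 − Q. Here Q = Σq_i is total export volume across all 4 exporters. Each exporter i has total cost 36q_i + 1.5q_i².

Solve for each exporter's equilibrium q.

A representative exporter's profit is π_i = q_i(122 − Q) − 36q_i − 1.5q_i², with Q = q_i + Σ_{j≠i} q_j.
First-order condition: 86 − 5q_i − Σ_{j≠i} q_j = 0.
In a symmetric equilibrium every exporter chooses the same q, so Σ_{j≠i} q_j = 3q. The condition becomes 86 − 8q = 0, giving q = 86/8 = 10.75.

10.75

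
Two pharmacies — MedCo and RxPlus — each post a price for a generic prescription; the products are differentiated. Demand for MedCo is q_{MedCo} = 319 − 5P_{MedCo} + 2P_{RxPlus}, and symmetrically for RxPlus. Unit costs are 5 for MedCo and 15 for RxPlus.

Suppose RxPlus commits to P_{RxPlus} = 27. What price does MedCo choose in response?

MedCo's profit: π = (P_{MedCo} − 5)(319 − 5P_{MedCo} + 2P_{RxPlus}).
∂π/∂P_{MedCo} = 344 − 10P_{MedCo} + 2P_{RxPlus} = 0 ⇒ P_{MedCo} = 34.4 + 0.2P_{RxPlus}.
At P_{RxPlus} = 27: P_{MedCo} = 34.4 + 0.2·27 = 39.8.

39.8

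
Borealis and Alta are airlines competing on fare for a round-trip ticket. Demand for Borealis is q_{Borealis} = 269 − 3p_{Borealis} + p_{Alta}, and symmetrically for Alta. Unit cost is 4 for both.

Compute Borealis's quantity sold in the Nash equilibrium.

156.6

Borealis's profit: π = (p_{Borealis} − 4)(269 − 3p_{Borealis} + p_{Alta}).
∂π/∂p_{Borealis} = 281 − 6p_{Borealis} + p_{Alta} = 0 ⇒ p_{Borealis} = 281/6 + (1/6)p_{Alta}.
Setting p_{Borealis} = p_{Alta} in the reaction function: p_{Borealis} = 281/6 + (1/6)p_{Borealis}, so p_{Borealis} = (281/6) / (5/6) = 56.2.
q_{Borealis} = 269 − 3·56.2 + 56.2 = 156.6.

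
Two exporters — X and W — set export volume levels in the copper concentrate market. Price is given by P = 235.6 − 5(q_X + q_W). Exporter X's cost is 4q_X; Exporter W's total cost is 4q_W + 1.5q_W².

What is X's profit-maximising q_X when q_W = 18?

14.16

Exporter X's profit: π = q_X(235.6 − 5(q_X + q_W)) − 4q_X.
∂π/∂q_X = 231.6 − 10q_X − 5q_W = 0, so q_X = 23.16 − 0.5q_W.
At q_W = 18: q_X = 23.16 − 0.5·18 = 14.16.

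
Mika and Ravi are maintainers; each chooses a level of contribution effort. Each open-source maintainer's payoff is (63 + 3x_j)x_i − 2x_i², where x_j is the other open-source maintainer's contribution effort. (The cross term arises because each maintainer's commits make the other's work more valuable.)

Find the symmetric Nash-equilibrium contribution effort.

63

Mika's payoff is (63 + 3x_R)x_M − 2x_M².
∂π/∂x_M = 63 + 3x_R − 4x_M = 0, so x_M = 15.75 + 0.75x_R.
The game is symmetric, so in equilibrium x_R = x_M: the reaction function gives 0.25x_M = 15.75, hence x_M = 63.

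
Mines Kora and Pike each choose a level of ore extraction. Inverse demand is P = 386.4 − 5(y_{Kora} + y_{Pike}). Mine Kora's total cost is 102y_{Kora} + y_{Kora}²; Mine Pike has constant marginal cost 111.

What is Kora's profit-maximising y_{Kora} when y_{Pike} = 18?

16.2

Mine Kora's profit: π = y_{Kora}(386.4 − 5(y_{Kora} + y_{Pike})) − 102y_{Kora} − y_{Kora}².
∂π/∂y_{Kora} = 284.4 − 12y_{Kora} − 5y_{Pike} = 0, so y_{Kora} = 23.7 − (5/12)y_{Pike}.
At y_{Pike} = 18: y_{Kora} = 23.7 − (5/12)·18 = 16.2.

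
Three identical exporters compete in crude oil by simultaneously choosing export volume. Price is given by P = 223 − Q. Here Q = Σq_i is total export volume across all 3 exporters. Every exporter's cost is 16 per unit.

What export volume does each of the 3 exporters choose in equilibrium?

51.75

A representative exporter's profit is π_i = q_i(223 − Q) − 16q_i, with Q = q_i + Σ_{j≠i} q_j.
First-order condition: 207 − 2q_i − Σ_{j≠i} q_j = 0.
In a symmetric equilibrium every exporter chooses the same q, so Σ_{j≠i} q_j = 2q. The condition becomes 207 − 4q = 0, giving q = 207/4 = 51.75.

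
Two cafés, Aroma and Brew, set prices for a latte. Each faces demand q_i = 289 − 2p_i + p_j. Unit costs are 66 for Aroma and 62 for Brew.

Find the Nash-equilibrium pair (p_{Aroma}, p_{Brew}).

Aroma's profit: π = (p_{Aroma} − 66)(289 − 2p_{Aroma} + p_{Brew}).
∂π/∂p_{Aroma} = 421 − 4p_{Aroma} + p_{Brew} = 0 ⇒ p_{Aroma} = 105.25 + 0.25p_{Brew}.
Similarly p_{Brew} = 103.25 + 0.25p_{Aroma}.
Plugging p_{Brew} into Aroma's best response: p_{Aroma} = 105.25 + 0.25(103.25 + 0.25p_{Aroma}) ⇒ 0.9375p_{Aroma} = 131.0625, so p_{Aroma} = 139.8.
Then p_{Brew} = 103.25 + 0.25·139.8 = 138.2.

139.8, 138.2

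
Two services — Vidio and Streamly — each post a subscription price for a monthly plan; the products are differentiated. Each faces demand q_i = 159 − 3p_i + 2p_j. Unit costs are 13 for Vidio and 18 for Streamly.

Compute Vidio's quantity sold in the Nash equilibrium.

Vidio's profit: π = (p_{Vidio} − 13)(159 − 3p_{Vidio} + 2p_{Streamly}).
∂π/∂p_{Vidio} = 198 − 6p_{Vidio} + 2p_{Streamly} = 0 ⇒ p_{Vidio} = 33 + (1/3)p_{Streamly}.
Similarly p_{Streamly} = 35.5 + (1/3)p_{Vidio}.
Solving the two reaction functions simultaneously: (1 − (1/3)(1/3))p_{Vidio} = 33 + (1/3)·35.5, so (8/9)p_{Vidio} = 269/6 and p_{Vidio} = 50.4375.
Then p_{Streamly} = 35.5 + (1/3)·50.4375 = 52.3125.
q_{Vidio} = 159 − 3·50.4375 + 2·52.3125 = 112.3125.

112.3125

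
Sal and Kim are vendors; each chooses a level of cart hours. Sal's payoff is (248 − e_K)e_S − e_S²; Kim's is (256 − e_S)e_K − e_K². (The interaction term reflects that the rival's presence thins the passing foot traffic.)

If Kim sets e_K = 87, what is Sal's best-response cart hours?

80.5

Expanding Sal's payoff: 248e_S − e_Ke_S − e_S².
∂π/∂e_S = 248 − e_K − 2e_S = 0, so e_S = 124 − 0.5e_K.
At e_K = 87: e_S = 124 − 0.5·87 = 80.5.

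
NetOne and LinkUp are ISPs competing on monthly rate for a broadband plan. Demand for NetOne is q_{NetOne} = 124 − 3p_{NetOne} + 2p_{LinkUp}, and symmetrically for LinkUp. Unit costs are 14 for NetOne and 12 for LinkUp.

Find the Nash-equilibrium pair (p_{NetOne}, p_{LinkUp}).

41.125, 40.375

NetOne's profit: π = (p_{NetOne} − 14)(124 − 3p_{NetOne} + 2p_{LinkUp}).
∂π/∂p_{NetOne} = 166 − 6p_{NetOne} + 2p_{LinkUp} = 0 ⇒ p_{NetOne} = 83/3 + (1/3)p_{LinkUp}.
Similarly p_{LinkUp} = 80/3 + (1/3)p_{NetOne}.
Substituting the second reaction function into the first: p_{NetOne} = 83/3 + (1/3)(80/3 + (1/3)p_{NetOne}), which gives (8/9)p_{NetOne} = 329/9 ⇒ p_{NetOne} = 41.125.
Then p_{LinkUp} = 80/3 + (1/3)·41.125 = 40.375.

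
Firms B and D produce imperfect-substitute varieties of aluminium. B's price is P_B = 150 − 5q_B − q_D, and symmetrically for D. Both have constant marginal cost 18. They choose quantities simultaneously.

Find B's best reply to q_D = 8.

Firm B's profit: π = q_B(150 − 5q_B − q_D) − 18q_B.
∂π/∂q_B = 132 − 10q_B − q_D = 0 ⇒ q_B = 13.2 − 0.1q_D.
At q_D = 8: q_B = 13.2 − 0.1·8 = 12.4.

12.4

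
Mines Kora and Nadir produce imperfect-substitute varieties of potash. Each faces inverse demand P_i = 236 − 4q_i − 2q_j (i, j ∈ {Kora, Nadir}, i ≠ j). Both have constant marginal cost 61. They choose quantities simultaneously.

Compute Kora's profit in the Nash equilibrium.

Mine Kora's profit: π = q_{Kora}(236 − 4q_{Kora} − 2q_{Nadir}) − 61q_{Kora}.
∂π/∂q_{Kora} = 175 − 8q_{Kora} − 2q_{Nadir} = 0 ⇒ q_{Kora} = 21.875 − 0.25q_{Nadir}.
The game is symmetric, so in equilibrium q_{Nadir} = q_{Kora}: the reaction function gives 1.25q_{Kora} = 21.875, hence q_{Kora} = 17.5.
P_{Kora} = 236 − 4·17.5 − 2·17.5 = 131.
Profit = (131 − 61)·17.5 = 1225.

1225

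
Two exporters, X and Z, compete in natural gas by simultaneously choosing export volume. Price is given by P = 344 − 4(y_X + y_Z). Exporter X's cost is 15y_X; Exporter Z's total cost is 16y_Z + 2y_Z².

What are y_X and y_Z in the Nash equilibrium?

32.95, 16.35

Exporter X's profit: π = y_X(344 − 4(y_X + y_Z)) − 15y_X.
∂π/∂y_X = 329 − 8y_X − 4y_Z = 0, so y_X = 41.125 − 0.5y_Z.
For Z: ∂π/∂y_Z = 328 − 12y_Z − 4y_X = 0 ⇒ y_Z = 82/3 − (1/3)y_X.
Plugging y_Z into X's best response: y_X = 41.125 − 0.5(82/3 − (1/3)y_X) ⇒ (5/6)y_X = 659/24, so y_X = 32.95.
Then y_Z = 82/3 − (1/3)·32.95 = 16.35.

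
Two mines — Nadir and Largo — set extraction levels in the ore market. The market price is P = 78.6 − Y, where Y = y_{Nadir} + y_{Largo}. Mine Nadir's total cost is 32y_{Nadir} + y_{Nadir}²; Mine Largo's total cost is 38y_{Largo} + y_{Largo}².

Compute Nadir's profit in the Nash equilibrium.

188.9568

Mine Nadir's profit: π = y_{Nadir}(78.6 − (y_{Nadir} + y_{Largo})) − 32y_{Nadir} − y_{Nadir}².
∂π/∂y_{Nadir} = 46.6 − 4y_{Nadir} − y_{Largo} = 0, so y_{Nadir} = 11.65 − 0.25y_{Largo}.
By the same steps for Largo: y_{Largo} = 10.15 − 0.25y_{Nadir}.
Substituting the second reaction function into the first: y_{Nadir} = 11.65 − 0.25(10.15 − 0.25y_{Nadir}), which gives 0.9375y_{Nadir} = 9.1125 ⇒ y_{Nadir} = 9.72.
Then y_{Largo} = 10.15 − 0.25·9.72 = 7.72.
Price P = 78.6 − 17.44 = 61.16.
Nadir's profit: (61.16 − 32)·9.72 − (9.72)² = 188.9568.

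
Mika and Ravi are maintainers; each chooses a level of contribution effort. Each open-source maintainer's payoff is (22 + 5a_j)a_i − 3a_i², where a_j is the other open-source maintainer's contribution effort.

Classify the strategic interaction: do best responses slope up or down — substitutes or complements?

strategic complements

Mika's payoff is (22 + 5a_R)a_M − 3a_M².
∂π/∂a_M = 22 + 5a_R − 6a_M = 0, so a_M = 11/3 + (5/6)a_R.
The best-response slope da_M/da_R = 5/6 > 0: the reaction function is upward-sloping, so the choices are strategic complements.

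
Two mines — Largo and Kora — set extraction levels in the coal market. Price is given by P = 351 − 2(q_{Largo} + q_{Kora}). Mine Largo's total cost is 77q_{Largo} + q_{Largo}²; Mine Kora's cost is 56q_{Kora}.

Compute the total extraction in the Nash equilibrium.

Mine Largo's profit: π = q_{Largo}(351 − 2(q_{Largo} + q_{Kora})) − 77q_{Largo} − q_{Largo}².
∂π/∂q_{Largo} = 274 − 6q_{Largo} − 2q_{Kora} = 0, so q_{Largo} = 137/3 − (1/3)q_{Kora}.
For Kora: ∂π/∂q_{Kora} = 295 − 4q_{Kora} − 2q_{Largo} = 0 ⇒ q_{Kora} = 73.75 − 0.5q_{Largo}.
Substituting the second reaction function into the first: q_{Largo} = 137/3 − (1/3)(73.75 − 0.5q_{Largo}), which gives (5/6)q_{Largo} = 253/12 ⇒ q_{Largo} = 25.3.
Then q_{Kora} = 73.75 − 0.5·25.3 = 61.1.
Total extraction: 25.3 + 61.1 = 86.4.

86.4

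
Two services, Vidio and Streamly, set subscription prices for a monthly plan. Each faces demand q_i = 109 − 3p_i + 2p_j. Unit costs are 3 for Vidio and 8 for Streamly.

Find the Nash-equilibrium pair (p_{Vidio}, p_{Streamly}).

30.4375, 32.3125

Vidio's profit: π = (p_{Vidio} − 3)(109 − 3p_{Vidio} + 2p_{Streamly}).
∂π/∂p_{Vidio} = 118 − 6p_{Vidio} + 2p_{Streamly} = 0 ⇒ p_{Vidio} = 59/3 + (1/3)p_{Streamly}.
Similarly p_{Streamly} = 133/6 + (1/3)p_{Vidio}.
Substituting the second reaction function into the first: p_{Vidio} = 59/3 + (1/3)(133/6 + (1/3)p_{Vidio}), which gives (8/9)p_{Vidio} = 487/18 ⇒ p_{Vidio} = 30.4375.
Then p_{Streamly} = 133/6 + (1/3)·30.4375 = 32.3125.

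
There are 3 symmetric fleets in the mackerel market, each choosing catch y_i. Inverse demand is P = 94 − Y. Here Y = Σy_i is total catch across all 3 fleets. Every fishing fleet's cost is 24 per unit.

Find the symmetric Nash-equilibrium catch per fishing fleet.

17.5

A representative fishing fleet's profit is π_i = y_i(94 − Y) − 24y_i, with Y = y_i + Σ_{j≠i} y_j.
First-order condition: 70 − 2y_i − Σ_{j≠i} y_j = 0.
In a symmetric equilibrium every fishing fleet chooses the same y, so Σ_{j≠i} y_j = 2y. The condition becomes 70 − 4y = 0, giving y = 70/4 = 17.5.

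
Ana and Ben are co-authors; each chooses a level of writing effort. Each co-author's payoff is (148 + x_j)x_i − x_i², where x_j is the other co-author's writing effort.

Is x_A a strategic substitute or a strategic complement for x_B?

Ana's payoff is (148 + x_B)x_A − x_A².
∂π/∂x_A = 148 + x_B − 2x_A = 0, so x_A = 74 + 0.5x_B.
The best-response slope dx_A/dx_B = 0.5 > 0: the reaction function is upward-sloping, so the choices are strategic complements.

strategic complements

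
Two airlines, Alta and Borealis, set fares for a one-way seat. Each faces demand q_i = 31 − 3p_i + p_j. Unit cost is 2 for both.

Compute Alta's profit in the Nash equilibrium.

87.48

Alta's profit: π = (p_{Alta} − 2)(31 − 3p_{Alta} + p_{Borealis}).
∂π/∂p_{Alta} = 37 − 6p_{Alta} + p_{Borealis} = 0 ⇒ p_{Alta} = 37/6 + (1/6)p_{Borealis}.
The game is symmetric, so in equilibrium p_{Borealis} = p_{Alta}: the reaction function gives (5/6)p_{Alta} = 37/6, hence p_{Alta} = 7.4.
q_{Alta} = 31 − 3·7.4 + 7.4 = 16.2.
Profit = (7.4 − 2)·16.2 = 87.48.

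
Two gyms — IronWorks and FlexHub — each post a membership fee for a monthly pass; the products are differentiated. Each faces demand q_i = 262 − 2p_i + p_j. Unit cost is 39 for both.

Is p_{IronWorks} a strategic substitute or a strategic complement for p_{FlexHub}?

IronWorks's profit: π = (p_{IronWorks} − 39)(262 − 2p_{IronWorks} + p_{FlexHub}).
∂π/∂p_{IronWorks} = 340 − 4p_{IronWorks} + p_{FlexHub} = 0 ⇒ p_{IronWorks} = 85 + 0.25p_{FlexHub}.
The best-response slope dp_{IronWorks}/dp_{FlexHub} = 0.25 > 0: the reaction function is upward-sloping, so the choices are strategic complements.

strategic complements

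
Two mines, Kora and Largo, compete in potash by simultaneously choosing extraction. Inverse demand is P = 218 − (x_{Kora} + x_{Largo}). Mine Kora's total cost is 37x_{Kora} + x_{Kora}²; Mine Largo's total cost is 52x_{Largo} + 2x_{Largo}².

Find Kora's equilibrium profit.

Mine Kora's profit: π = x_{Kora}(218 − (x_{Kora} + x_{Largo})) − 37x_{Kora} − x_{Kora}².
∂π/∂x_{Kora} = 181 − 4x_{Kora} − x_{Largo} = 0, so x_{Kora} = 45.25 − 0.25x_{Largo}.
For Largo: ∂π/∂x_{Largo} = 166 − 6x_{Largo} − x_{Kora} = 0 ⇒ x_{Largo} = 83/3 − (1/6)x_{Kora}.
Substituting the second reaction function into the first: x_{Kora} = 45.25 − 0.25(83/3 − (1/6)x_{Kora}), which gives (23/24)x_{Kora} = 115/3 ⇒ x_{Kora} = 40.
Then x_{Largo} = 83/3 − (1/6)·40 = 21.
Price P = 218 − 61 = 157.
Kora's profit: (157 − 37)·40 − (40)² = 3200.

3200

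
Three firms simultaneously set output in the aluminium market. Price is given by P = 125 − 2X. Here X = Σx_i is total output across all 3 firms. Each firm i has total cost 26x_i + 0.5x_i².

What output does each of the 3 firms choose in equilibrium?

11

A representative firm's profit is π_i = x_i(125 − 2X) − 26x_i − 0.5x_i², with X = x_i + Σ_{j≠i} x_j.
First-order condition: 99 − 5x_i − 2Σ_{j≠i} x_j = 0.
With identical firms, set every x_j = x: then 99 − 5x − 4x = 0, i.e. x = 99/9 = 11.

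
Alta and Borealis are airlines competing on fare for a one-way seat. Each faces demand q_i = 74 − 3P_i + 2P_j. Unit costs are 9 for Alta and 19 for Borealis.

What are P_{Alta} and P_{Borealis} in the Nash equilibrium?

27.125, 30.875

Alta's profit: π = (P_{Alta} − 9)(74 − 3P_{Alta} + 2P_{Borealis}).
∂π/∂P_{Alta} = 101 − 6P_{Alta} + 2P_{Borealis} = 0 ⇒ P_{Alta} = 101/6 + (1/3)P_{Borealis}.
Similarly P_{Borealis} = 131/6 + (1/3)P_{Alta}.
Plugging P_{Borealis} into Alta's best response: P_{Alta} = 101/6 + (1/3)(131/6 + (1/3)P_{Alta}) ⇒ (8/9)P_{Alta} = 217/9, so P_{Alta} = 27.125.
Then P_{Borealis} = 131/6 + (1/3)·27.125 = 30.875.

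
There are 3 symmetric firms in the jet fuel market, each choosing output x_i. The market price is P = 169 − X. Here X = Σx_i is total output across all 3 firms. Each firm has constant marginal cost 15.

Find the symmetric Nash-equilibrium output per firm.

38.5

A representative firm's profit is π_i = x_i(169 − X) − 15x_i, with X = x_i + Σ_{j≠i} x_j.
First-order condition: 154 − 2x_i − Σ_{j≠i} x_j = 0.
With identical firms, set every x_j = x: then 154 − 2x − 2x = 0, i.e. x = 154/4 = 38.5.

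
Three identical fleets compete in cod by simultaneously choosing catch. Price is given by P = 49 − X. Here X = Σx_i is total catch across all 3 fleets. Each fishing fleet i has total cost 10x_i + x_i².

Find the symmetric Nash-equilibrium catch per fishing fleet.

6.5

A representative fishing fleet's profit is π_i = x_i(49 − X) − 10x_i − x_i², with X = x_i + Σ_{j≠i} x_j.
First-order condition: 39 − 4x_i − Σ_{j≠i} x_j = 0.
Imposing symmetry (x_j = x for all j) turns Σ_{j≠i} x_j into 2x, so 39 = 6x and x = 6.5.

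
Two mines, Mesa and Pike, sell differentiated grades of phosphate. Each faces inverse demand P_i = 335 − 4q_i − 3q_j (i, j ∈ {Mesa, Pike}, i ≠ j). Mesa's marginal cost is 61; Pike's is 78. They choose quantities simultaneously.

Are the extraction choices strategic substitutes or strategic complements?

Mine Mesa's profit: π = q_{Mesa}(335 − 4q_{Mesa} − 3q_{Pike}) − 61q_{Mesa}.
∂π/∂q_{Mesa} = 274 − 8q_{Mesa} − 3q_{Pike} = 0 ⇒ q_{Mesa} = 34.25 − 0.375q_{Pike}.
The best-response slope dq_{Mesa}/dq_{Pike} = −0.375 < 0: the reaction function is downward-sloping, so the choices are strategic substitutes.

strategic substitutes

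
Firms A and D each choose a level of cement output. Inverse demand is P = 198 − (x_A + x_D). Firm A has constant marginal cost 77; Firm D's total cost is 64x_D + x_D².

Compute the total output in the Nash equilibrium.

Firm A's profit: π = x_A(198 − (x_A + x_D)) − 77x_A.
∂π/∂x_A = 121 − 2x_A − x_D = 0, so x_A = 60.5 − 0.5x_D.
For D: ∂π/∂x_D = 134 − 4x_D − x_A = 0 ⇒ x_D = 33.5 − 0.25x_A.
Solving the two reaction functions simultaneously: (1 − (−0.5)(−0.25))x_A = 60.5 − 0.5·33.5, so 0.875x_A = 43.75 and x_A = 50.
Then x_D = 33.5 − 0.25·50 = 21.
Total output: 50 + 21 = 71.

71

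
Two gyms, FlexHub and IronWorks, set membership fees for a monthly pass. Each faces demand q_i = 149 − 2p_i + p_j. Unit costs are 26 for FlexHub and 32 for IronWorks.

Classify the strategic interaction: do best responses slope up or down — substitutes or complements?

FlexHub's profit: π = (p_{FlexHub} − 26)(149 − 2p_{FlexHub} + p_{IronWorks}).
∂π/∂p_{FlexHub} = 201 − 4p_{FlexHub} + p_{IronWorks} = 0 ⇒ p_{FlexHub} = 50.25 + 0.25p_{IronWorks}.
The best-response slope dp_{FlexHub}/dp_{IronWorks} = 0.25 > 0: the reaction function is upward-sloping, so the choices are strategic complements.

strategic complements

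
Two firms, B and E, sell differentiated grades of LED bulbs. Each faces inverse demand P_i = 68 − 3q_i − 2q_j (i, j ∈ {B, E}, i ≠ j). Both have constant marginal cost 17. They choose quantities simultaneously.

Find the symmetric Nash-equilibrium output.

6.375

Firm B's profit: π = q_B(68 − 3q_B − 2q_E) − 17q_B.
∂π/∂q_B = 51 − 6q_B − 2q_E = 0 ⇒ q_B = 8.5 − (1/3)q_E.
The game is symmetric, so in equilibrium q_E = q_B: the reaction function gives (4/3)q_B = 8.5, hence q_B = 6.375.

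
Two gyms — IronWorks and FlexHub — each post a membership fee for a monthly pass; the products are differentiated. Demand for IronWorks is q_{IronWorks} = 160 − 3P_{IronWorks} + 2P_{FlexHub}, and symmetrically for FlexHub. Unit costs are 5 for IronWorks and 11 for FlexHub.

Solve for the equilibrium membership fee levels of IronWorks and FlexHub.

IronWorks's profit: π = (P_{IronWorks} − 5)(160 − 3P_{IronWorks} + 2P_{FlexHub}).
∂π/∂P_{IronWorks} = 175 − 6P_{IronWorks} + 2P_{FlexHub} = 0 ⇒ P_{IronWorks} = 175/6 + (1/3)P_{FlexHub}.
Similarly P_{FlexHub} = 193/6 + (1/3)P_{IronWorks}.
Plugging P_{FlexHub} into IronWorks's best response: P_{IronWorks} = 175/6 + (1/3)(193/6 + (1/3)P_{IronWorks}) ⇒ (8/9)P_{IronWorks} = 359/9, so P_{IronWorks} = 44.875.
Then P_{FlexHub} = 193/6 + (1/3)·44.875 = 47.125.

44.875, 47.125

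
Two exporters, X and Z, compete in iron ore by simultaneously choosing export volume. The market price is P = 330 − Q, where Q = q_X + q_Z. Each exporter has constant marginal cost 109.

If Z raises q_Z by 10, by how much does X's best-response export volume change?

Exporter X's profit: π = q_X(330 − (q_X + q_Z)) − 109q_X.
∂π/∂q_X = 221 − 2q_X − q_Z = 0, so q_X = 110.5 − 0.5q_Z.
The reaction-function slope is −0.5, so a 10-unit rise in q_Z moves q_X by −0.5 × 10 = −5. X's best response falls — the actions are strategic substitutes.

-5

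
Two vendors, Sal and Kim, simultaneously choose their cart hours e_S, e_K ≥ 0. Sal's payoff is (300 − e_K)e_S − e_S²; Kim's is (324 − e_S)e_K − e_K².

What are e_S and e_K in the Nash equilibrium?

Expanding Sal's payoff: 300e_S − e_Ke_S − e_S².
∂π/∂e_S = 300 − e_K − 2e_S = 0, so e_S = 150 − 0.5e_K.
Likewise for Kim: e_K = 162 − 0.5e_S.
Solving the two reaction functions simultaneously: (1 − (−0.5)(−0.5))e_S = 150 − 0.5·162, so 0.75e_S = 69 and e_S = 92.
Then e_K = 162 − 0.5·92 = 116.

92, 116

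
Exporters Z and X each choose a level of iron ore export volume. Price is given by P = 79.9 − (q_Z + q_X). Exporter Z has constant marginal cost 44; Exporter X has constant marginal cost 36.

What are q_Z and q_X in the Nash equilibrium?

9.3, 17.3

Exporter Z's profit: π = q_Z(79.9 − (q_Z + q_X)) − 44q_Z.
∂π/∂q_Z = 35.9 − 2q_Z − q_X = 0, so q_Z = 17.95 − 0.5q_X.
By the same steps for X: q_X = 21.95 − 0.5q_Z.
Plugging q_X into Z's best response: q_Z = 17.95 − 0.5(21.95 − 0.5q_Z) ⇒ 0.75q_Z = 6.975, so q_Z = 9.3.
Then q_X = 21.95 − 0.5·9.3 = 17.3.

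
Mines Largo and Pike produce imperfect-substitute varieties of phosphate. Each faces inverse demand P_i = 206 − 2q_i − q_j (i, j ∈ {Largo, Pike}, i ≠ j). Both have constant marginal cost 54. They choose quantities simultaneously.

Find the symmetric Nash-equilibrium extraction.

30.4

Mine Largo's profit: π = q_{Largo}(206 − 2q_{Largo} − q_{Pike}) − 54q_{Largo}.
∂π/∂q_{Largo} = 152 − 4q_{Largo} − q_{Pike} = 0 ⇒ q_{Largo} = 38 − 0.25q_{Pike}.
The game is symmetric, so in equilibrium q_{Pike} = q_{Largo}: the reaction function gives 1.25q_{Largo} = 38, hence q_{Largo} = 30.4.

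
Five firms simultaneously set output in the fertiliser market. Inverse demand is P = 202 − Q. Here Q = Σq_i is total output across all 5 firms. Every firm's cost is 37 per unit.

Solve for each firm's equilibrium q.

A representative firm's profit is π_i = q_i(202 − Q) − 37q_i, with Q = q_i + Σ_{j≠i} q_j.
First-order condition: 165 − 2q_i − Σ_{j≠i} q_j = 0.
In a symmetric equilibrium every firm chooses the same q, so Σ_{j≠i} q_j = 4q. The condition becomes 165 − 6q = 0, giving q = 165/6 = 27.5.

27.5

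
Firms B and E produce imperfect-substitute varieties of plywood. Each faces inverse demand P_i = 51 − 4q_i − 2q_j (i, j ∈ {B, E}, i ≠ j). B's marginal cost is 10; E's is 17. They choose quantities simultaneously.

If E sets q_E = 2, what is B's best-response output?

Firm B's profit: π = q_B(51 − 4q_B − 2q_E) − 10q_B.
∂π/∂q_B = 41 − 8q_B − 2q_E = 0 ⇒ q_B = 5.125 − 0.25q_E.
At q_E = 2: q_B = 5.125 − 0.25·2 = 4.625.

4.625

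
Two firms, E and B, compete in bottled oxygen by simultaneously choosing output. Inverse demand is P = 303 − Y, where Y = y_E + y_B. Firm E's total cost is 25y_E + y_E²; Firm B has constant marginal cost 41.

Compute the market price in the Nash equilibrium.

Firm E's profit: π = y_E(303 − (y_E + y_B)) − 25y_E − y_E².
∂π/∂y_E = 278 − 4y_E − y_B = 0, so y_E = 69.5 − 0.25y_B.
For B: ∂π/∂y_B = 262 − 2y_B − y_E = 0 ⇒ y_B = 131 − 0.5y_E.
Solving the two reaction functions simultaneously: (1 − (−0.25)(−0.5))y_E = 69.5 − 0.25·131, so 0.875y_E = 36.75 and y_E = 42.
Then y_B = 131 − 0.5·42 = 110.
Equilibrium price: P = 303 − 152 = 151.

151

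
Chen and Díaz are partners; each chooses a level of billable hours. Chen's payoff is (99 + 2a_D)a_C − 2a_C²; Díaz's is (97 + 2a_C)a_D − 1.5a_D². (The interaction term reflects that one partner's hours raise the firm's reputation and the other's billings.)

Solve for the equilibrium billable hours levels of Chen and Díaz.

Expanding Chen's payoff: 99a_C + 2a_Da_C − 2a_C².
∂π/∂a_C = 99 + 2a_D − 4a_C = 0, so a_C = 24.75 + 0.5a_D.
Likewise for Díaz: a_D = 97/3 + (2/3)a_C.
Substituting the second reaction function into the first: a_C = 24.75 + 0.5(97/3 + (2/3)a_C), which gives (2/3)a_C = 491/12 ⇒ a_C = 61.375.
Then a_D = 97/3 + (2/3)·61.375 = 73.25.

61.375, 73.25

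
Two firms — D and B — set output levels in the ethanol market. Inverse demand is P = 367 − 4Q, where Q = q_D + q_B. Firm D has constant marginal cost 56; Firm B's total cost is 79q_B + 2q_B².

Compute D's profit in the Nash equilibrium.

4160.25

Firm D's profit: π = q_D(367 − 4(q_D + q_B)) − 56q_D.
∂π/∂q_D = 311 − 8q_D − 4q_B = 0, so q_D = 38.875 − 0.5q_B.
For B: ∂π/∂q_B = 288 − 12q_B − 4q_D = 0 ⇒ q_B = 24 − (1/3)q_D.
Solving the two reaction functions simultaneously: (1 − (−0.5)(−1/3))q_D = 38.875 − 0.5·24, so (5/6)q_D = 26.875 and q_D = 32.25.
Then q_B = 24 − (1/3)·32.25 = 13.25.
Price P = 367 − 4·45.5 = 185.
D's profit: (185 − 56)·32.25 = 4160.25.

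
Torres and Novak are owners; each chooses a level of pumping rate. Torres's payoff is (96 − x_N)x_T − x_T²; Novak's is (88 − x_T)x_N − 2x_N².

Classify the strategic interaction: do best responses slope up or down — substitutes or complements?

Expanding Torres's payoff: 96x_T − x_Nx_T − x_T².
∂π/∂x_T = 96 − x_N − 2x_T = 0, so x_T = 48 − 0.5x_N.
The best-response slope dx_T/dx_N = −0.5 < 0: the reaction function is downward-sloping, so the choices are strategic substitutes.

strategic substitutes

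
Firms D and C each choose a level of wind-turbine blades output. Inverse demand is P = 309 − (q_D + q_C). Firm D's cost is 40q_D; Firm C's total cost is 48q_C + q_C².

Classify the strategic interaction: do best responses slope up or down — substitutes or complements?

strategic substitutes

Firm D's profit: π = q_D(309 − (q_D + q_C)) − 40q_D.
∂π/∂q_D = 269 − 2q_D − q_C = 0, so q_D = 134.5 − 0.5q_C.
The best-response slope dq_D/dq_C = −0.5 < 0: the reaction function is downward-sloping, so the choices are strategic substitutes.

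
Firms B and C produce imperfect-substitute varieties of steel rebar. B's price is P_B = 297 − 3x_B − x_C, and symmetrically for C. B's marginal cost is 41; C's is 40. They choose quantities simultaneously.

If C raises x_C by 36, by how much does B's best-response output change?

Firm B's profit: π = x_B(297 − 3x_B − x_C) − 41x_B.
∂π/∂x_B = 256 − 6x_B − x_C = 0 ⇒ x_B = 128/3 − (1/6)x_C.
The reaction-function slope is −1/6, so a 36-unit rise in x_C moves x_B by −1/6 × 36 = −6. B's best response falls — the actions are strategic substitutes.

-6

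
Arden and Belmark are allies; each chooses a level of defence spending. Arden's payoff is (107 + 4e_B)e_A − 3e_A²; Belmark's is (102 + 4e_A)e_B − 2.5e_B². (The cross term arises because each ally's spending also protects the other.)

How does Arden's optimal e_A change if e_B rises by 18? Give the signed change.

12

Expanding Arden's payoff: 107e_A + 4e_Be_A − 3e_A².
∂π/∂e_A = 107 + 4e_B − 6e_A = 0, so e_A = 107/6 + (2/3)e_B.
The reaction-function slope is 2/3, so an 18-unit rise in e_B moves e_A by 2/3 × 18 = 12. Arden's best response rises — the actions are strategic complements.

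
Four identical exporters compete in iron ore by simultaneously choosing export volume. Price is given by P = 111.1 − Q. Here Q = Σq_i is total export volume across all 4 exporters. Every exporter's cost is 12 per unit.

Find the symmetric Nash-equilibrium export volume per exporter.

A representative exporter's profit is π_i = q_i(111.1 − Q) − 12q_i, with Q = q_i + Σ_{j≠i} q_j.
First-order condition: 99.1 − 2q_i − Σ_{j≠i} q_j = 0.
With identical exporters, set every q_j = q: then 99.1 − 2q − 3q = 0, i.e. q = 99.1/5 = 19.82.

19.82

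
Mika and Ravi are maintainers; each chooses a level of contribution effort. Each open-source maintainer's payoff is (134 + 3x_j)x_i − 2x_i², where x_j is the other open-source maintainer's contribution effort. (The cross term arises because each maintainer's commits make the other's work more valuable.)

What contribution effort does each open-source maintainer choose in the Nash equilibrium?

Mika's payoff is (134 + 3x_R)x_M − 2x_M².
∂π/∂x_M = 134 + 3x_R − 4x_M = 0, so x_M = 33.5 + 0.75x_R.
By symmetry x_R = x_M; substituting into the reaction function, 0.25x_M = 33.5 and x_M = 134.

134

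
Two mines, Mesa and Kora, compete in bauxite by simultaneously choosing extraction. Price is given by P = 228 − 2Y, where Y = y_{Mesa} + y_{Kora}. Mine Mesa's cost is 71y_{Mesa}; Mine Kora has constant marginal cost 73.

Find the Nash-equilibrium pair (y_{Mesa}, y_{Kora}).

26.5, 25.5

Mine Mesa's profit: π = y_{Mesa}(228 − 2(y_{Mesa} + y_{Kora})) − 71y_{Mesa}.
∂π/∂y_{Mesa} = 157 − 4y_{Mesa} − 2y_{Kora} = 0, so y_{Mesa} = 39.25 − 0.5y_{Kora}.
By the same steps for Kora: y_{Kora} = 38.75 − 0.5y_{Mesa}.
Solving the two reaction functions simultaneously: (1 − (−0.5)(−0.5))y_{Mesa} = 39.25 − 0.5·38.75, so 0.75y_{Mesa} = 19.875 and y_{Mesa} = 26.5.
Then y_{Kora} = 38.75 − 0.5·26.5 = 25.5.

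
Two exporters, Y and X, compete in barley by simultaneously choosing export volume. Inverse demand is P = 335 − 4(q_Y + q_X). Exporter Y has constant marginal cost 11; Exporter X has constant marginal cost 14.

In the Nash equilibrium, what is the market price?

120

Exporter Y's profit: π = q_Y(335 − 4(q_Y + q_X)) − 11q_Y.
∂π/∂q_Y = 324 − 8q_Y − 4q_X = 0, so q_Y = 40.5 − 0.5q_X.
By the same steps for X: q_X = 40.125 − 0.5q_Y.
Substituting the second reaction function into the first: q_Y = 40.5 − 0.5(40.125 − 0.5q_Y), which gives 0.75q_Y = 20.4375 ⇒ q_Y = 27.25.
Then q_X = 40.125 − 0.5·27.25 = 26.5.
Equilibrium price: P = 335 − 4·53.75 = 120.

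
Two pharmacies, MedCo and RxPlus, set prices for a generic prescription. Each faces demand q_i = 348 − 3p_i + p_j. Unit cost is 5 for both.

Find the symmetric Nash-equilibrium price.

72.6

MedCo's profit: π = (p_{MedCo} − 5)(348 − 3p_{MedCo} + p_{RxPlus}).
∂π/∂p_{MedCo} = 363 − 6p_{MedCo} + p_{RxPlus} = 0 ⇒ p_{MedCo} = 60.5 + (1/6)p_{RxPlus}.
By symmetry p_{RxPlus} = p_{MedCo}; substituting into the reaction function, (5/6)p_{MedCo} = 60.5 and p_{MedCo} = 72.6.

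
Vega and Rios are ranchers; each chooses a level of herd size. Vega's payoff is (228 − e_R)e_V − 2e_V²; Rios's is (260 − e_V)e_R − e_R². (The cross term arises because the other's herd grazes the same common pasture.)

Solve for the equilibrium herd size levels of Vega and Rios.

28, 116

Expanding Vega's payoff: 228e_V − e_Re_V − 2e_V².
∂π/∂e_V = 228 − e_R − 4e_V = 0, so e_V = 57 − 0.25e_R.
Likewise for Rios: e_R = 130 − 0.5e_V.
Plugging e_R into Vega's best response: e_V = 57 − 0.25(130 − 0.5e_V) ⇒ 0.875e_V = 24.5, so e_V = 28.
Then e_R = 130 − 0.5·28 = 116.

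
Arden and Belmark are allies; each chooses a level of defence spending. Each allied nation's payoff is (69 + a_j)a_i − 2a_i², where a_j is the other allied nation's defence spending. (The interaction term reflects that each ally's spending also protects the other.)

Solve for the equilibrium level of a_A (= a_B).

23

Arden's payoff is (69 + a_B)a_A − 2a_A².
∂π/∂a_A = 69 + a_B − 4a_A = 0, so a_A = 17.25 + 0.25a_B.
The game is symmetric, so in equilibrium a_B = a_A: the reaction function gives 0.75a_A = 17.25, hence a_A = 23.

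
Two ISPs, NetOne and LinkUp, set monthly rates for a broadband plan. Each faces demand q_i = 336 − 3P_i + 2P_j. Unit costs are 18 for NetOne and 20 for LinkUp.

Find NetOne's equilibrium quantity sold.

239.625

NetOne's profit: π = (P_{NetOne} − 18)(336 − 3P_{NetOne} + 2P_{LinkUp}).
∂π/∂P_{NetOne} = 390 − 6P_{NetOne} + 2P_{LinkUp} = 0 ⇒ P_{NetOne} = 65 + (1/3)P_{LinkUp}.
Similarly P_{LinkUp} = 66 + (1/3)P_{NetOne}.
Plugging P_{LinkUp} into NetOne's best response: P_{NetOne} = 65 + (1/3)(66 + (1/3)P_{NetOne}) ⇒ (8/9)P_{NetOne} = 87, so P_{NetOne} = 97.875.
Then P_{LinkUp} = 66 + (1/3)·97.875 = 98.625.
q_{NetOne} = 336 − 3·97.875 + 2·98.625 = 239.625.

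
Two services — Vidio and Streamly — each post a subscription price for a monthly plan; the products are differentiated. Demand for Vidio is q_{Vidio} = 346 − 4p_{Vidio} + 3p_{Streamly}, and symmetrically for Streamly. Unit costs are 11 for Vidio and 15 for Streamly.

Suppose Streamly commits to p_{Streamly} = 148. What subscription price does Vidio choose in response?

Vidio's profit: π = (p_{Vidio} − 11)(346 − 4p_{Vidio} + 3p_{Streamly}).
∂π/∂p_{Vidio} = 390 − 8p_{Vidio} + 3p_{Streamly} = 0 ⇒ p_{Vidio} = 48.75 + 0.375p_{Streamly}.
At p_{Streamly} = 148: p_{Vidio} = 48.75 + 0.375·148 = 104.25.

104.25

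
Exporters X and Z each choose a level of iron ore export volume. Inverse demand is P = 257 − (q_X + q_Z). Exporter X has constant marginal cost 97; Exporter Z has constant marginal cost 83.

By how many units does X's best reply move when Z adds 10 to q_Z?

-5

Exporter X's profit: π = q_X(257 − (q_X + q_Z)) − 97q_X.
∂π/∂q_X = 160 − 2q_X − q_Z = 0, so q_X = 80 − 0.5q_Z.
The reaction-function slope is −0.5, so a 10-unit rise in q_Z moves q_X by −0.5 × 10 = −5. X's best response falls — the actions are strategic substitutes.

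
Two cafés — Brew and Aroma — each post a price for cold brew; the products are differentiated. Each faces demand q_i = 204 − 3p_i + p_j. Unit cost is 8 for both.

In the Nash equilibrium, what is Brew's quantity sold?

Brew's profit: π = (p_{Brew} − 8)(204 − 3p_{Brew} + p_{Aroma}).
∂π/∂p_{Brew} = 228 − 6p_{Brew} + p_{Aroma} = 0 ⇒ p_{Brew} = 38 + (1/6)p_{Aroma}.
The game is symmetric, so in equilibrium p_{Aroma} = p_{Brew}: the reaction function gives (5/6)p_{Brew} = 38, hence p_{Brew} = 45.6.
q_{Brew} = 204 − 3·45.6 + 45.6 = 112.8.

112.8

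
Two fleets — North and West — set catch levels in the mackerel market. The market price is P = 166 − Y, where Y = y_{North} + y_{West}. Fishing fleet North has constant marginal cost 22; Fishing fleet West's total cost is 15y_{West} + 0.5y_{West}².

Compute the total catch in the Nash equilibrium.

87.8

Fishing fleet North's profit: π = y_{North}(166 − (y_{North} + y_{West})) − 22y_{North}.
∂π/∂y_{North} = 144 − 2y_{North} − y_{West} = 0, so y_{North} = 72 − 0.5y_{West}.
For West: ∂π/∂y_{West} = 151 − 3y_{West} − y_{North} = 0 ⇒ y_{West} = 151/3 − (1/3)y_{North}.
Substituting the second reaction function into the first: y_{North} = 72 − 0.5(151/3 − (1/3)y_{North}), which gives (5/6)y_{North} = 281/6 ⇒ y_{North} = 56.2.
Then y_{West} = 151/3 − (1/3)·56.2 = 31.6.
Total catch: 56.2 + 31.6 = 87.8.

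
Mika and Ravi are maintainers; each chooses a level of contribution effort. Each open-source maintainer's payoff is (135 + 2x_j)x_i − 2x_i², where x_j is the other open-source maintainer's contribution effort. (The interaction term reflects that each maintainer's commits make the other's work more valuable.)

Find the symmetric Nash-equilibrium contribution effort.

67.5

Mika's payoff is (135 + 2x_R)x_M − 2x_M².
∂π/∂x_M = 135 + 2x_R − 4x_M = 0, so x_M = 33.75 + 0.5x_R.
By symmetry x_R = x_M; substituting into the reaction function, 0.5x_M = 33.75 and x_M = 67.5.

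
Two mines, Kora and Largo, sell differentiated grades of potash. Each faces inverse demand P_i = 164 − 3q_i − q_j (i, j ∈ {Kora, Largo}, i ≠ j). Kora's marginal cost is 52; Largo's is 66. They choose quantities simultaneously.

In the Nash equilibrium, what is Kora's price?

Mine Kora's profit: π = q_{Kora}(164 − 3q_{Kora} − q_{Largo}) − 52q_{Kora}.
∂π/∂q_{Kora} = 112 − 6q_{Kora} − q_{Largo} = 0 ⇒ q_{Kora} = 56/3 − (1/6)q_{Largo}.
Similarly q_{Largo} = 49/3 − (1/6)q_{Kora}.
Substituting the second reaction function into the first: q_{Kora} = 56/3 − (1/6)(49/3 − (1/6)q_{Kora}), which gives (35/36)q_{Kora} = 287/18 ⇒ q_{Kora} = 16.4.
Then q_{Largo} = 49/3 − (1/6)·16.4 = 13.6.
P_{Kora} = 164 − 3·16.4 − 13.6 = 101.2.

101.2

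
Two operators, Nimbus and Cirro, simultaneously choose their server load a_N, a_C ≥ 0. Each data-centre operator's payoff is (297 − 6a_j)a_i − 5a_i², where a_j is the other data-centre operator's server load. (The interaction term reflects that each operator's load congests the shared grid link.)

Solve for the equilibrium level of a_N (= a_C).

Nimbus's payoff is (297 − 6a_C)a_N − 5a_N².
∂π/∂a_N = 297 − 6a_C − 10a_N = 0, so a_N = 29.7 − 0.6a_C.
Setting a_N = a_C in the reaction function: a_N = 29.7 − 0.6a_N, so a_N = 29.7 / 1.6 = 18.5625.

18.5625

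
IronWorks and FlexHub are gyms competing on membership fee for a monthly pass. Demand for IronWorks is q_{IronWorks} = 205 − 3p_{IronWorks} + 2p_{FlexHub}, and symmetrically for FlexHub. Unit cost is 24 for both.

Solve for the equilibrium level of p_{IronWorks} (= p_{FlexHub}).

69.25

IronWorks's profit: π = (p_{IronWorks} − 24)(205 − 3p_{IronWorks} + 2p_{FlexHub}).
∂π/∂p_{IronWorks} = 277 − 6p_{IronWorks} + 2p_{FlexHub} = 0 ⇒ p_{IronWorks} = 277/6 + (1/3)p_{FlexHub}.
By symmetry p_{FlexHub} = p_{IronWorks}; substituting into the reaction function, (2/3)p_{IronWorks} = 277/6 and p_{IronWorks} = 69.25.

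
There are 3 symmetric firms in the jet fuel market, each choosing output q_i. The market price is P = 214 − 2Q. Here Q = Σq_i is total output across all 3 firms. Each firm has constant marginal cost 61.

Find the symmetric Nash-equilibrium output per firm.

A representative firm's profit is π_i = q_i(214 − 2Q) − 61q_i, with Q = q_i + Σ_{j≠i} q_j.
First-order condition: 153 − 4q_i − 2Σ_{j≠i} q_j = 0.
Imposing symmetry (q_j = q for all j) turns Σ_{j≠i} q_j into 2q, so 153 = 8q and q = 19.125.

19.125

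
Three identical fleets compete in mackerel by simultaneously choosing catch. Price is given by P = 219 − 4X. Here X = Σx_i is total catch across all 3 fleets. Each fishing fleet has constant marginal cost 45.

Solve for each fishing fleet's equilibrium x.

A representative fishing fleet's profit is π_i = x_i(219 − 4X) − 45x_i, with X = x_i + Σ_{j≠i} x_j.
First-order condition: 174 − 8x_i − 4Σ_{j≠i} x_j = 0.
With identical fishing fleets, set every x_j = x: then 174 − 8x − 8x = 0, i.e. x = 174/16 = 10.875.

10.875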